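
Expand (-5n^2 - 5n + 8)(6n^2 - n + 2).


Distribute each term of the first polynomial:
  (-5n^2)(6n^2 - n + 2) = -30n^4 + 5n^3 - 10n^2
  (-5n)(6n^2 - n + 2) = -30n^3 + 5n^2 - 10n
  (8)(6n^2 - n + 2) = 48n^2 - 8n + 16
Sum: -30n^4 - 25n^3 + 43n^2 - 18n + 16


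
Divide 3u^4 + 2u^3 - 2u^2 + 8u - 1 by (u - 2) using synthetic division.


Synthetic division with c = 2. Coefficients: 3, 2, -2, 8, -1
Bring down 3.
  3 * 2 = 6; 6 + 2 = 8
  8 * 2 = 16; 16 - 2 = 14
  14 * 2 = 28; 28 + 8 = 36
  36 * 2 = 72; 72 - 1 = 71
Quotient: 3u^3 + 8u^2 + 14u + 36, Remainder: 71


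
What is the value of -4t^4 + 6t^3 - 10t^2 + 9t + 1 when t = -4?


Using direct substitution:
  -4 * (-4)^4 = -1024
  6 * (-4)^3 = -384
  -10 * (-4)^2 = -160
  9 * (-4)^1 = -36
  constant: 1
Sum = -1024 - 384 - 160 - 36 + 1 = -1603


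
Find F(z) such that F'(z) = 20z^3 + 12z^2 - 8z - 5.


Reverse power rule on each term:
  ∫ 20z^3 dz = 5z^4
  ∫ 12z^2 dz = 4z^3
  ∫ -8z dz = -4z^2
  ∫ -5 dz = -5z
F(z) = 5z^4 + 4z^3 - 4z^2 - 5z + C


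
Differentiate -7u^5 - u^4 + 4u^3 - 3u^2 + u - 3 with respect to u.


Apply the power rule term by term:
  d/du(-7u^5) = -35u^4
  d/du(-u^4) = -4u^3
  d/du(4u^3) = 12u^2
  d/du(-3u^2) = -6u
  d/du(u) = 1
  d/du(-3) = 0
p'(u) = -35u^4 - 4u^3 + 12u^2 - 6u + 1


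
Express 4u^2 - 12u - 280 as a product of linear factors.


Roots satisfy r1 + r2 = -b/a = 3 and r1*r2 = c/a = -70.
So r1 = 10, r2 = -7.
4u^2 - 12u - 280 = 4(u - r1)(u - r2) = 4(u - 10)(u + 7)


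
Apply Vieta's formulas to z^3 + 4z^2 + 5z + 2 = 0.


Monic cubic z^3+bz^2+cz+d=0: sum=-b, pairwise sum=c, product=-d.
b=4, c=5, d=2
r1+r2+r3 = -4
r1r2+r1r3+r2r3 = 5
r1r2r3 = -2


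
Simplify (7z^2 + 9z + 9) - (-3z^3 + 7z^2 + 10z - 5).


Distribute the minus sign:
  (7z^2 + 9z + 9)
- (-3z^3 + 7z^2 + 10z - 5)
Negate second polynomial: 3z^3 - 7z^2 - 10z + 5
Add: 3z^3 - z + 14


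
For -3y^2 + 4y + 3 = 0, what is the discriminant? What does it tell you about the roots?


D = b^2 - 4ac = (4)^2 - 4(-3)(3) = 16 + 36 = 52
Since D > 0: two distinct irrational roots


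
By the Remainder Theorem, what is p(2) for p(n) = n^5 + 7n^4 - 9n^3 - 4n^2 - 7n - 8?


By the Remainder Theorem, the remainder equals p(2):
  1*(2)^5 = 32
  7*(2)^4 = 112
  -9*(2)^3 = -72
  -4*(2)^2 = -16
  -7*(2)^1 = -14
  constant: -8
Sum: 32 + 112 - 72 - 16 - 14 - 8 = 34


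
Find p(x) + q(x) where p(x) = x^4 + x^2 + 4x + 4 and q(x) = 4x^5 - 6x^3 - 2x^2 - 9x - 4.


Align terms by degree and add:
  x^4 + x^2 + 4x + 4
+ 4x^5 - 6x^3 - 2x^2 - 9x - 4
= 4x^5 + x^4 - 6x^3 - x^2 - 5x


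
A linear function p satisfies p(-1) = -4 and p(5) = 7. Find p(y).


p(y) = my + b. Using p(-1)=-4, p(5)=7:
m = (-4 - 7)/(-1 - 5) = -11/-6 = 11/6
b = -4 - m*(-1) = -4 + 11/6 = -13/6
p(y) = (11/6)y - (13/6)


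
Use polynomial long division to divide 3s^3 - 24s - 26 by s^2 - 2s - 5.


(3s^3 - 24s - 26) / (s^2 - 2s - 5)
Step 1: 3s * (s^2 - 2s - 5) = 3s^3 - 6s^2 - 15s; subtract.
Step 2: 6 * (s^2 - 2s - 5) = 6s^2 - 12s - 30; subtract.
Quotient: 3s + 6, Remainder: 3s + 4


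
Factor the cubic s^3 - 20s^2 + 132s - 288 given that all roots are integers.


Try integer roots (divisors of -288). s=6: p(6)=0.
Divide out (s - 6): quotient is s^2 - 14s + 48.
Factor the quadratic: (s - 6)(s - 8)
Result: (s - 6)(s - 6)(s - 8)


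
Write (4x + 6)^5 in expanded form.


Expand (4x + 6)^5 by repeated multiplication:
  (4x + 6)^2 = 16x^2 + 48x + 36
  (4x + 6)^3 = 64x^3 + 288x^2 + 432x + 216
  (4x + 6)^4 = 256x^4 + 1536x^3 + 3456x^2 + 3456x + 1296
= 1024x^5 + 7680x^4 + 23040x^3 + 34560x^2 + 25920x + 7776


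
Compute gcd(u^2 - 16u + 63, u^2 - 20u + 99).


Factor each:
  u^2 - 16u + 63 = (u - 9)(u - 7)
  u^2 - 20u + 99 = (u - 9)(u - 11)
Common monic factor: u - 9


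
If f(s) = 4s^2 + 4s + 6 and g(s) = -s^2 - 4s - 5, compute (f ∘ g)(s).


Substitute g(s) into f:
f(g(s)) = 4*(-s^2 - 4s - 5)^2 + 4*(-s^2 - 4s - 5) + 6
(-s^2 - 4s - 5)^2 = s^4 + 8s^3 + 26s^2 + 40s + 25
Expand and combine: 4s^4 + 32s^3 + 100s^2 + 144s + 86


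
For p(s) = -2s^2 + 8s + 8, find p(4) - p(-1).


p(4) = 8
p(-1) = -2
p(4) - p(-1) = 8 + 2 = 10


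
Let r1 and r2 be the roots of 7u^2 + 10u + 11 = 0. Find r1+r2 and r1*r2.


For au^2+bu+c=0: sum = -b/a, product = c/a.
a=7, b=10, c=11
Sum = -(10)/7 = -10/7
Product = (11)/7 = 11/7


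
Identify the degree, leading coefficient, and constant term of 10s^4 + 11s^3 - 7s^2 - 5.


Highest power of s is 4, with coefficient 10. Constant term is -5.
Degree = 4, leading coefficient = 10, constant term = -5


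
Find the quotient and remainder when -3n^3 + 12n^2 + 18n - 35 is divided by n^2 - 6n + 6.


(-3n^3 + 12n^2 + 18n - 35) / (n^2 - 6n + 6)
Step 1: -3n * (n^2 - 6n + 6) = -3n^3 + 18n^2 - 18n; subtract.
Step 2: -6 * (n^2 - 6n + 6) = -6n^2 + 36n - 36; subtract.
Quotient: -3n - 6, Remainder: 1


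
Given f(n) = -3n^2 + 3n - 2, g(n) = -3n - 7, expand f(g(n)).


Substitute g(n) into f:
f(g(n)) = -3*(-3n - 7)^2 + 3*(-3n - 7) + (-2)
(-3n - 7)^2 = 9n^2 + 42n + 49
Expand and combine: -27n^2 - 135n - 170


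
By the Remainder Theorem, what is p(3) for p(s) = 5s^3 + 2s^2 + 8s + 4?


By the Remainder Theorem, the remainder equals p(3):
  5*(3)^3 = 135
  2*(3)^2 = 18
  8*(3)^1 = 24
  constant: 4
Sum: 135 + 18 + 24 + 4 = 181


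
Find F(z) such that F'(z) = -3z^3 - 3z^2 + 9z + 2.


Reverse power rule on each term:
  ∫ -3z^3 dz = -(3/4)z^4
  ∫ -3z^2 dz = -z^3
  ∫ 9z dz = (9/2)z^2
  ∫ 2 dz = 2z
F(z) = -(3/4)z^4 - z^3 + (9/2)z^2 + 2z + C


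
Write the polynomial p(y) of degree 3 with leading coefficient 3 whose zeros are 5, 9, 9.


p(y) = 3(y - 5)(y - 9)(y - 9)
Expand: 3y^3 - 69y^2 + 513y - 1215


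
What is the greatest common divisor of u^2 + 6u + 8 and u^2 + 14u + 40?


Factor each:
  u^2 + 6u + 8 = (u + 4)(u + 2)
  u^2 + 14u + 40 = (u + 4)(u + 10)
Common monic factor: u + 4


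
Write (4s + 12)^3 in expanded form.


Expand (4s + 12)^3 by repeated multiplication:
  (4s + 12)^2 = 16s^2 + 96s + 144
= 64s^3 + 576s^2 + 1728s + 1728


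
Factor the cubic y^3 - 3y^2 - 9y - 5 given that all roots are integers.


Try integer roots (divisors of -5). y=-1: p(-1)=0.
Divide out (y + 1): quotient is y^2 - 4y - 5.
Factor the quadratic: (y + 1)(y - 5)
Result: (y + 1)(y + 1)(y - 5)


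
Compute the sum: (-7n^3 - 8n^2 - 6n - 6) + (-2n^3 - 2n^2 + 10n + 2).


Align terms by degree and add:
  -7n^3 - 8n^2 - 6n - 6
  -2n^3 - 2n^2 + 10n + 2
= -9n^3 - 10n^2 + 4n - 4


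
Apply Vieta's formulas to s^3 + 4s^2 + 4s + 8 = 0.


Monic cubic s^3+bs^2+cs+d=0: sum=-b, pairwise sum=c, product=-d.
b=4, c=4, d=8
r1+r2+r3 = -4
r1r2+r1r3+r2r3 = 4
r1r2r3 = -8


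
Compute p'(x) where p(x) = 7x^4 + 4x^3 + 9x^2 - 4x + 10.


Apply the power rule term by term:
  d/dx(7x^4) = 28x^3
  d/dx(4x^3) = 12x^2
  d/dx(9x^2) = 18x
  d/dx(-4x) = -4
  d/dx(10) = 0
p'(x) = 28x^3 + 12x^2 + 18x - 4


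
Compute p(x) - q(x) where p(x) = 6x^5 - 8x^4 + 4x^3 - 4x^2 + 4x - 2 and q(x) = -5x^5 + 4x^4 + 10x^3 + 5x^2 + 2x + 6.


Distribute the minus sign:
  (6x^5 - 8x^4 + 4x^3 - 4x^2 + 4x - 2)
- (-5x^5 + 4x^4 + 10x^3 + 5x^2 + 2x + 6)
Negate second polynomial: 5x^5 - 4x^4 - 10x^3 - 5x^2 - 2x - 6
Add: 11x^5 - 12x^4 - 6x^3 - 9x^2 + 2x - 8


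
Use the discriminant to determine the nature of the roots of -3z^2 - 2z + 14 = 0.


D = b^2 - 4ac = (-2)^2 - 4(-3)(14) = 4 + 168 = 172
Since D > 0: two distinct irrational roots


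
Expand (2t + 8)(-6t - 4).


Distribute each term of the first polynomial:
  (2t)(-6t - 4) = -12t^2 - 8t
  (8)(-6t - 4) = -48t - 32
Sum: -12t^2 - 56t - 32


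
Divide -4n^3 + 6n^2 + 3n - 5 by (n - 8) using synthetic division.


Synthetic division with c = 8. Coefficients: -4, 6, 3, -5
Bring down -4.
  -4 * 8 = -32; -32 + 6 = -26
  -26 * 8 = -208; -208 + 3 = -205
  -205 * 8 = -1640; -1640 - 5 = -1645
Quotient: -4n^2 - 26n - 205, Remainder: -1645


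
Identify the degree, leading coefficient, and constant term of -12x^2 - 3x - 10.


Highest power of x is 2, with coefficient -12. Constant term is -10.
Degree = 2, leading coefficient = -12, constant term = -10


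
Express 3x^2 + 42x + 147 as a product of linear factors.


Roots satisfy r1 + r2 = -b/a = -14 and r1*r2 = c/a = 49.
So r1 = -7, r2 = -7.
3x^2 + 42x + 147 = 3(x - r1)(x - r2) = 3(x + 7)(x + 7)


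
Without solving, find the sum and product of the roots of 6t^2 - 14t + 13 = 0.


For at^2+bt+c=0: sum = -b/a, product = c/a.
a=6, b=-14, c=13
Sum = -(-14)/6 = 7/3
Product = (13)/6 = 13/6


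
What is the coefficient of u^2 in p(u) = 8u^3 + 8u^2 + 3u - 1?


Read off the coefficient of u^2: 8


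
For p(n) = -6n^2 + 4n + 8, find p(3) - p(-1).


p(3) = -34
p(-1) = -2
p(3) - p(-1) = -34 + 2 = -32


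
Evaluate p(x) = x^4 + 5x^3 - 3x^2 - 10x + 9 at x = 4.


Using direct substitution:
  1 * (4)^4 = 256
  5 * (4)^3 = 320
  -3 * (4)^2 = -48
  -10 * (4)^1 = -40
  constant: 9
Sum = 256 + 320 - 48 - 40 + 9 = 497


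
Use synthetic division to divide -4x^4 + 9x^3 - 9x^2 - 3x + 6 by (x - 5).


Synthetic division with c = 5. Coefficients: -4, 9, -9, -3, 6
Bring down -4.
  -4 * 5 = -20; -20 + 9 = -11
  -11 * 5 = -55; -55 - 9 = -64
  -64 * 5 = -320; -320 - 3 = -323
  -323 * 5 = -1615; -1615 + 6 = -1609
Quotient: -4x^3 - 11x^2 - 64x - 323, Remainder: -1609


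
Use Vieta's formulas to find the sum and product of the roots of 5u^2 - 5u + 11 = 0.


For au^2+bu+c=0: sum = -b/a, product = c/a.
a=5, b=-5, c=11
Sum = -(-5)/5 = 1
Product = (11)/5 = 11/5


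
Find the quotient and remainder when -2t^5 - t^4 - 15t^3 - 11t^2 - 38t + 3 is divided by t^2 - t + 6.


(-2t^5 - t^4 - 15t^3 - 11t^2 - 38t + 3) / (t^2 - t + 6)
Step 1: -2t^3 * (t^2 - t + 6) = -2t^5 + 2t^4 - 12t^3; subtract.
Step 2: -3t^2 * (t^2 - t + 6) = -3t^4 + 3t^3 - 18t^2; subtract.
Step 3: -6t * (t^2 - t + 6) = -6t^3 + 6t^2 - 36t; subtract.
Step 4: 1 * (t^2 - t + 6) = t^2 - t + 6; subtract.
Quotient: -2t^3 - 3t^2 - 6t + 1, Remainder: -t - 3


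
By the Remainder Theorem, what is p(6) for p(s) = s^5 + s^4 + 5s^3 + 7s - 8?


By the Remainder Theorem, the remainder equals p(6):
  1*(6)^5 = 7776
  1*(6)^4 = 1296
  5*(6)^3 = 1080
  0*(6)^2 = 0
  7*(6)^1 = 42
  constant: -8
Sum: 7776 + 1296 + 1080 + 0 + 42 - 8 = 10186


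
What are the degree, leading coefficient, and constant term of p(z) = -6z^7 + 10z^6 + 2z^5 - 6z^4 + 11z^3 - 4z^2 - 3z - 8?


Highest power of z is 7, with coefficient -6. Constant term is -8.
Degree = 7, leading coefficient = -6, constant term = -8


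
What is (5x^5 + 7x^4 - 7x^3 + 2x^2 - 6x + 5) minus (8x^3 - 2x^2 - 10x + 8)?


Distribute the minus sign:
  (5x^5 + 7x^4 - 7x^3 + 2x^2 - 6x + 5)
- (8x^3 - 2x^2 - 10x + 8)
Negate second polynomial: -8x^3 + 2x^2 + 10x - 8
Add: 5x^5 + 7x^4 - 15x^3 + 4x^2 + 4x - 3


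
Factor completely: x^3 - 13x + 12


Try integer roots (divisors of 12). x=1: p(1)=0.
Divide out (x - 1): quotient is x^2 + x - 12.
Factor the quadratic: (x - 3)(x + 4)
Result: (x - 1)(x - 3)(x + 4)


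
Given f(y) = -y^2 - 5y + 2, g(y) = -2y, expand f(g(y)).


Substitute g(y) into f:
f(g(y)) = -1*(-2y)^2 + (-5)*(-2y) + 2
(-2y)^2 = 4y^2
Expand and combine: -4y^2 + 10y + 2


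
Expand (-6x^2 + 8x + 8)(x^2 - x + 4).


Distribute each term of the first polynomial:
  (-6x^2)(x^2 - x + 4) = -6x^4 + 6x^3 - 24x^2
  (8x)(x^2 - x + 4) = 8x^3 - 8x^2 + 32x
  (8)(x^2 - x + 4) = 8x^2 - 8x + 32
Sum: -6x^4 + 14x^3 - 24x^2 + 24x + 32


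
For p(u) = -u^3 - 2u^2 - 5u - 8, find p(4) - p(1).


p(4) = -124
p(1) = -16
p(4) - p(1) = -124 + 16 = -108


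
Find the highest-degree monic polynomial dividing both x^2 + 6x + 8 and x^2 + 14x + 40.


Factor each:
  x^2 + 6x + 8 = (x + 4)(x + 2)
  x^2 + 14x + 40 = (x + 4)(x + 10)
Common monic factor: x + 4


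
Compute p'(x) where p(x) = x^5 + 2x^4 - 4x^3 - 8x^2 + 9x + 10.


Apply the power rule term by term:
  d/dx(x^5) = 5x^4
  d/dx(2x^4) = 8x^3
  d/dx(-4x^3) = -12x^2
  d/dx(-8x^2) = -16x
  d/dx(9x) = 9
  d/dx(10) = 0
p'(x) = 5x^4 + 8x^3 - 12x^2 - 16x + 9


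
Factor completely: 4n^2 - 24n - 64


Roots satisfy r1 + r2 = -b/a = 6 and r1*r2 = c/a = -16.
So r1 = -2, r2 = 8.
4n^2 - 24n - 64 = 4(n - r1)(n - r2) = 4(n + 2)(n - 8)


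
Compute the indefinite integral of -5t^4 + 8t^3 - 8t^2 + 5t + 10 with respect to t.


Reverse power rule on each term:
  ∫ -5t^4 dt = -t^5
  ∫ 8t^3 dt = 2t^4
  ∫ -8t^2 dt = -(8/3)t^3
  ∫ 5t dt = (5/2)t^2
  ∫ 10 dt = 10t
F(t) = -t^5 + 2t^4 - (8/3)t^3 + (5/2)t^2 + 10t + C


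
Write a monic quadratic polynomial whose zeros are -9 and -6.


p(y) = (y + 9)(y + 6)
Expand: y^2 + 15y + 54


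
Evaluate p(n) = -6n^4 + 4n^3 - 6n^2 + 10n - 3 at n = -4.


Using direct substitution:
  -6 * (-4)^4 = -1536
  4 * (-4)^3 = -256
  -6 * (-4)^2 = -96
  10 * (-4)^1 = -40
  constant: -3
Sum = -1536 - 256 - 96 - 40 - 3 = -1931


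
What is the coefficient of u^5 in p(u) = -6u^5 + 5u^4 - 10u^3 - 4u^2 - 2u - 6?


Read off the coefficient of u^5: -6


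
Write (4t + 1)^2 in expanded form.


Expand (4t + 1)^2 by repeated multiplication:
= 16t^2 + 8t + 1


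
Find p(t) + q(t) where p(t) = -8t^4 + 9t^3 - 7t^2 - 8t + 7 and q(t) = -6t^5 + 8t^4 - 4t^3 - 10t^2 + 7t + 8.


Align terms by degree and add:
  -8t^4 + 9t^3 - 7t^2 - 8t + 7
  -6t^5 + 8t^4 - 4t^3 - 10t^2 + 7t + 8
= -6t^5 + 5t^3 - 17t^2 - t + 15


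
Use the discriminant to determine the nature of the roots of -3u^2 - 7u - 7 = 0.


D = b^2 - 4ac = (-7)^2 - 4(-3)(-7) = 49 - 84 = -35
Since D < 0: two complex conjugate roots (no real roots)


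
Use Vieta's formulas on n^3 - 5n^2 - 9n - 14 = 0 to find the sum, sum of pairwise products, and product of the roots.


Monic cubic n^3+bn^2+cn+d=0: sum=-b, pairwise sum=c, product=-d.
b=-5, c=-9, d=-14
r1+r2+r3 = 5
r1r2+r1r3+r2r3 = -9
r1r2r3 = 14


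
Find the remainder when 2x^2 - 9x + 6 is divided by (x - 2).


By the Remainder Theorem, the remainder equals p(2):
  2*(2)^2 = 8
  -9*(2)^1 = -18
  constant: 6
Sum: 8 - 18 + 6 = -4


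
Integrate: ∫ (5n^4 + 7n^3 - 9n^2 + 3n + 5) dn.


Reverse power rule on each term:
  ∫ 5n^4 dn = n^5
  ∫ 7n^3 dn = (7/4)n^4
  ∫ -9n^2 dn = -3n^3
  ∫ 3n dn = (3/2)n^2
  ∫ 5 dn = 5n
F(n) = n^5 + (7/4)n^4 - 3n^3 + (3/2)n^2 + 5n + C


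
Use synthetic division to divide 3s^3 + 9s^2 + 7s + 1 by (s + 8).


Synthetic division with c = -8. Coefficients: 3, 9, 7, 1
Bring down 3.
  3 * -8 = -24; -24 + 9 = -15
  -15 * -8 = 120; 120 + 7 = 127
  127 * -8 = -1016; -1016 + 1 = -1015
Quotient: 3s^2 - 15s + 127, Remainder: -1015


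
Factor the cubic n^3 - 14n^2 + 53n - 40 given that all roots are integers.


Try integer roots (divisors of -40). n=8: p(8)=0.
Divide out (n - 8): quotient is n^2 - 6n + 5.
Factor the quadratic: (n - 1)(n - 5)
Result: (n - 8)(n - 1)(n - 5)


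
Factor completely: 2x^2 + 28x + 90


Roots satisfy r1 + r2 = -b/a = -14 and r1*r2 = c/a = 45.
So r1 = -5, r2 = -9.
2x^2 + 28x + 90 = 2(x - r1)(x - r2) = 2(x + 5)(x + 9)


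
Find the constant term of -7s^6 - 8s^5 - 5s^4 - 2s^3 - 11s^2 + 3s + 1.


Read off the constant term: 1


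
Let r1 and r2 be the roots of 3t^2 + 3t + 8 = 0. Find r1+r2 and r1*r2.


For at^2+bt+c=0: sum = -b/a, product = c/a.
a=3, b=3, c=8
Sum = -(3)/3 = -1
Product = (8)/3 = 8/3


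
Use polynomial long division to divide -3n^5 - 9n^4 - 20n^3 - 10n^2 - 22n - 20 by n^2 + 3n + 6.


(-3n^5 - 9n^4 - 20n^3 - 10n^2 - 22n - 20) / (n^2 + 3n + 6)
Step 1: -3n^3 * (n^2 + 3n + 6) = -3n^5 - 9n^4 - 18n^3; subtract.
Step 2: 0 * (n^2 + 3n + 6) = 0; subtract.
Step 3: -2n * (n^2 + 3n + 6) = -2n^3 - 6n^2 - 12n; subtract.
Step 4: -4 * (n^2 + 3n + 6) = -4n^2 - 12n - 24; subtract.
Quotient: -3n^3 - 2n - 4, Remainder: 2n + 4


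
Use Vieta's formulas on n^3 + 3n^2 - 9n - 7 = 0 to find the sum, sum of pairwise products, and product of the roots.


Monic cubic n^3+bn^2+cn+d=0: sum=-b, pairwise sum=c, product=-d.
b=3, c=-9, d=-7
r1+r2+r3 = -3
r1r2+r1r3+r2r3 = -9
r1r2r3 = 7


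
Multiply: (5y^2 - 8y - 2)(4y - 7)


Distribute each term of the first polynomial:
  (5y^2)(4y - 7) = 20y^3 - 35y^2
  (-8y)(4y - 7) = -32y^2 + 56y
  (-2)(4y - 7) = -8y + 14
Sum: 20y^3 - 67y^2 + 48y + 14


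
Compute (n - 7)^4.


Expand (n - 7)^4 by repeated multiplication:
  (n - 7)^2 = n^2 - 14n + 49
  (n - 7)^3 = n^3 - 21n^2 + 147n - 343
= n^4 - 28n^3 + 294n^2 - 1372n + 2401


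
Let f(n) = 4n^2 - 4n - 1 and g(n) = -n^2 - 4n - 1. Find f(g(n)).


Substitute g(n) into f:
f(g(n)) = 4*(-n^2 - 4n - 1)^2 + (-4)*(-n^2 - 4n - 1) + (-1)
(-n^2 - 4n - 1)^2 = n^4 + 8n^3 + 18n^2 + 8n + 1
Expand and combine: 4n^4 + 32n^3 + 76n^2 + 48n + 7


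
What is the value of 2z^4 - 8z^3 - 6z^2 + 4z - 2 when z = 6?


Using direct substitution:
  2 * (6)^4 = 2592
  -8 * (6)^3 = -1728
  -6 * (6)^2 = -216
  4 * (6)^1 = 24
  constant: -2
Sum = 2592 - 1728 - 216 + 24 - 2 = 670


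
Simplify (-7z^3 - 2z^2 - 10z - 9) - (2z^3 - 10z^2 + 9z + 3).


Distribute the minus sign:
  (-7z^3 - 2z^2 - 10z - 9)
- (2z^3 - 10z^2 + 9z + 3)
Negate second polynomial: -2z^3 + 10z^2 - 9z - 3
Add: -9z^3 + 8z^2 - 19z - 12


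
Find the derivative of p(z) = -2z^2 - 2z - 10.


Apply the power rule term by term:
  d/dz(-2z^2) = -4z
  d/dz(-2z) = -2
  d/dz(-10) = 0
p'(z) = -4z - 2


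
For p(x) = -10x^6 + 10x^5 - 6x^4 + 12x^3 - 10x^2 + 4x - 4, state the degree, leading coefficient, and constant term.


Highest power of x is 6, with coefficient -10. Constant term is -4.
Degree = 6, leading coefficient = -10, constant term = -4


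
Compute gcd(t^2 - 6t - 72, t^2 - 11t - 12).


Factor each:
  t^2 - 6t - 72 = (t - 12)(t + 6)
  t^2 - 11t - 12 = (t - 12)(t + 1)
Common monic factor: t - 12


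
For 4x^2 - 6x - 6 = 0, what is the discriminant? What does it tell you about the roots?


D = b^2 - 4ac = (-6)^2 - 4(4)(-6) = 36 + 96 = 132
Since D > 0: two distinct irrational roots


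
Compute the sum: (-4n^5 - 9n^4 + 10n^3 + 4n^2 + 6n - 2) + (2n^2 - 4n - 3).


Align terms by degree and add:
  -4n^5 - 9n^4 + 10n^3 + 4n^2 + 6n - 2
+ 2n^2 - 4n - 3
= -4n^5 - 9n^4 + 10n^3 + 6n^2 + 2n - 5


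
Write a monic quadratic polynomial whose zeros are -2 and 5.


p(u) = (u + 2)(u - 5)
Expand: u^2 - 3u - 10


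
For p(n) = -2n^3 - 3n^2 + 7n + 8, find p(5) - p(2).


p(5) = -282
p(2) = -6
p(5) - p(2) = -282 + 6 = -276


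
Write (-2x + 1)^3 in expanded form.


Expand (-2x + 1)^3 by repeated multiplication:
  (-2x + 1)^2 = 4x^2 - 4x + 1
= -8x^3 + 12x^2 - 6x + 1


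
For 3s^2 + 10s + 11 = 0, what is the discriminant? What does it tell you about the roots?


D = b^2 - 4ac = (10)^2 - 4(3)(11) = 100 - 132 = -32
Since D < 0: two complex conjugate roots (no real roots)


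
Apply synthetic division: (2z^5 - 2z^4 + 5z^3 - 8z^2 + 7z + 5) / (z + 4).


Synthetic division with c = -4. Coefficients: 2, -2, 5, -8, 7, 5
Bring down 2.
  2 * -4 = -8; -8 - 2 = -10
  -10 * -4 = 40; 40 + 5 = 45
  45 * -4 = -180; -180 - 8 = -188
  -188 * -4 = 752; 752 + 7 = 759
  759 * -4 = -3036; -3036 + 5 = -3031
Quotient: 2z^4 - 10z^3 + 45z^2 - 188z + 759, Remainder: -3031


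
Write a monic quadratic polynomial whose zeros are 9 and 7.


p(x) = (x - 9)(x - 7)
Expand: x^2 - 16x + 63


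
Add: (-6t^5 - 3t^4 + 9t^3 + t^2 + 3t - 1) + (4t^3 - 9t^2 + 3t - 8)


Align terms by degree and add:
  -6t^5 - 3t^4 + 9t^3 + t^2 + 3t - 1
+ 4t^3 - 9t^2 + 3t - 8
= -6t^5 - 3t^4 + 13t^3 - 8t^2 + 6t - 9


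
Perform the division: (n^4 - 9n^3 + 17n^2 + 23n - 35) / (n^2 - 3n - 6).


(n^4 - 9n^3 + 17n^2 + 23n - 35) / (n^2 - 3n - 6)
Step 1: n^2 * (n^2 - 3n - 6) = n^4 - 3n^3 - 6n^2; subtract.
Step 2: -6n * (n^2 - 3n - 6) = -6n^3 + 18n^2 + 36n; subtract.
Step 3: 5 * (n^2 - 3n - 6) = 5n^2 - 15n - 30; subtract.
Quotient: n^2 - 6n + 5, Remainder: 2n - 5


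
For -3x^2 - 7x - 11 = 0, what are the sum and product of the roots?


For ax^2+bx+c=0: sum = -b/a, product = c/a.
a=-3, b=-7, c=-11
Sum = -(-7)/-3 = -7/3
Product = (-11)/-3 = 11/3


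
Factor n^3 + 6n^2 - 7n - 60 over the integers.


Try integer roots (divisors of -60). n=3: p(3)=0.
Divide out (n - 3): quotient is n^2 + 9n + 20.
Factor the quadratic: (n + 5)(n + 4)
Result: (n - 3)(n + 5)(n + 4)


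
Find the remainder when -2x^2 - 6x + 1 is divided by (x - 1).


By the Remainder Theorem, the remainder equals p(1):
  -2*(1)^2 = -2
  -6*(1)^1 = -6
  constant: 1
Sum: -2 - 6 + 1 = -7


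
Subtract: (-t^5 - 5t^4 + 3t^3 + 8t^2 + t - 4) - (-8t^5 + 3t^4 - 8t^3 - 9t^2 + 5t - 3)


Distribute the minus sign:
  (-t^5 - 5t^4 + 3t^3 + 8t^2 + t - 4)
- (-8t^5 + 3t^4 - 8t^3 - 9t^2 + 5t - 3)
Negate second polynomial: 8t^5 - 3t^4 + 8t^3 + 9t^2 - 5t + 3
Add: 7t^5 - 8t^4 + 11t^3 + 17t^2 - 4t - 1


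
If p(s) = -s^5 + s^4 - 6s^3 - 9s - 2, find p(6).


Using direct substitution:
  -1 * (6)^5 = -7776
  1 * (6)^4 = 1296
  -6 * (6)^3 = -1296
  0 * (6)^2 = 0
  -9 * (6)^1 = -54
  constant: -2
Sum = -7776 + 1296 - 1296 + 0 - 54 - 2 = -7832


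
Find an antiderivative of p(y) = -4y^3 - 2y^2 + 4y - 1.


Reverse power rule on each term:
  ∫ -4y^3 dy = -y^4
  ∫ -2y^2 dy = -(2/3)y^3
  ∫ 4y dy = 2y^2
  ∫ -1 dy = -y
F(y) = -y^4 - (2/3)y^3 + 2y^2 - y + C


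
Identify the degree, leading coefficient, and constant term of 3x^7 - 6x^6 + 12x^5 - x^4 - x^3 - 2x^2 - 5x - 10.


Highest power of x is 7, with coefficient 3. Constant term is -10.
Degree = 7, leading coefficient = 3, constant term = -10


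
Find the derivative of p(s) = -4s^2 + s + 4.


Apply the power rule term by term:
  d/ds(-4s^2) = -8s
  d/ds(s) = 1
  d/ds(4) = 0
p'(s) = -8s + 1


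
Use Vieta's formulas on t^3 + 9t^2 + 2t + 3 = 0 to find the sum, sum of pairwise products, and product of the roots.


Monic cubic t^3+bt^2+ct+d=0: sum=-b, pairwise sum=c, product=-d.
b=9, c=2, d=3
r1+r2+r3 = -9
r1r2+r1r3+r2r3 = 2
r1r2r3 = -3


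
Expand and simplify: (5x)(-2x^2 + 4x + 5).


Distribute each term of the first polynomial:
  (5x)(-2x^2 + 4x + 5) = -10x^3 + 20x^2 + 25x
Sum: -10x^3 + 20x^2 + 25x


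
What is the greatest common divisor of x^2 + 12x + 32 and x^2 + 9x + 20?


Factor each:
  x^2 + 12x + 32 = (x + 4)(x + 8)
  x^2 + 9x + 20 = (x + 4)(x + 5)
Common monic factor: x + 4


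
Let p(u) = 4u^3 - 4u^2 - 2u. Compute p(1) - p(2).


p(1) = -2
p(2) = 12
p(1) - p(2) = -2 - 12 = -14


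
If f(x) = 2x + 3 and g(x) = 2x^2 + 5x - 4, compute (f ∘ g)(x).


Substitute g(x) into f:
f(g(x)) = 2*(2x^2 + 5x - 4) + 3
Expand and combine: 4x^2 + 10x - 5


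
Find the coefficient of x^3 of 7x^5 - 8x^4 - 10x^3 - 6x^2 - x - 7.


Read off the coefficient of x^3: -10


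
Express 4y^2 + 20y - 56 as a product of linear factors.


Roots satisfy r1 + r2 = -b/a = -5 and r1*r2 = c/a = -14.
So r1 = -7, r2 = 2.
4y^2 + 20y - 56 = 4(y - r1)(y - r2) = 4(y + 7)(y - 2)


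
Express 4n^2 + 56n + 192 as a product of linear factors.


Roots satisfy r1 + r2 = -b/a = -14 and r1*r2 = c/a = 48.
So r1 = -6, r2 = -8.
4n^2 + 56n + 192 = 4(n - r1)(n - r2) = 4(n + 6)(n + 8)


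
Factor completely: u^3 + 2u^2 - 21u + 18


Try integer roots (divisors of 18). u=-6: p(-6)=0.
Divide out (u + 6): quotient is u^2 - 4u + 3.
Factor the quadratic: (u - 1)(u - 3)
Result: (u + 6)(u - 1)(u - 3)


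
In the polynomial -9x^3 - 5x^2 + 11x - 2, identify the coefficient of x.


Read off the coefficient of x: 11


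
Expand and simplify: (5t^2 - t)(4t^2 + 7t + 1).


Distribute each term of the first polynomial:
  (5t^2)(4t^2 + 7t + 1) = 20t^4 + 35t^3 + 5t^2
  (-t)(4t^2 + 7t + 1) = -4t^3 - 7t^2 - t
Sum: 20t^4 + 31t^3 - 2t^2 - t


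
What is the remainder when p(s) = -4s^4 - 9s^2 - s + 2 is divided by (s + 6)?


By the Remainder Theorem, the remainder equals p(-6):
  -4*(-6)^4 = -5184
  0*(-6)^3 = 0
  -9*(-6)^2 = -324
  -1*(-6)^1 = 6
  constant: 2
Sum: -5184 + 0 - 324 + 6 + 2 = -5500


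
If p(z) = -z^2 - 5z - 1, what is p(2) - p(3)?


p(2) = -15
p(3) = -25
p(2) - p(3) = -15 + 25 = 10


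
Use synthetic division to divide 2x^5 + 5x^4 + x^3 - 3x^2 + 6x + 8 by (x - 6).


Synthetic division with c = 6. Coefficients: 2, 5, 1, -3, 6, 8
Bring down 2.
  2 * 6 = 12; 12 + 5 = 17
  17 * 6 = 102; 102 + 1 = 103
  103 * 6 = 618; 618 - 3 = 615
  615 * 6 = 3690; 3690 + 6 = 3696
  3696 * 6 = 22176; 22176 + 8 = 22184
Quotient: 2x^4 + 17x^3 + 103x^2 + 615x + 3696, Remainder: 22184


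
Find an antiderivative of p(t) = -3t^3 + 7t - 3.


Reverse power rule on each term:
  ∫ -3t^3 dt = -(3/4)t^4
  ∫ 7t dt = (7/2)t^2
  ∫ -3 dt = -3t
F(t) = -(3/4)t^4 + (7/2)t^2 - 3t + C


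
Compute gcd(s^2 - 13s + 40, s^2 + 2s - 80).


Factor each:
  s^2 - 13s + 40 = (s - 8)(s - 5)
  s^2 + 2s - 80 = (s - 8)(s + 10)
Common monic factor: s - 8


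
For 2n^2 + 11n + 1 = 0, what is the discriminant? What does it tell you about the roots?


D = b^2 - 4ac = (11)^2 - 4(2)(1) = 121 - 8 = 113
Since D > 0: two distinct irrational roots


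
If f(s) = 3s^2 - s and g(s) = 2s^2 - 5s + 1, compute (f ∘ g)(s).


Substitute g(s) into f:
f(g(s)) = 3*(2s^2 - 5s + 1)^2 + (-1)*(2s^2 - 5s + 1)
(2s^2 - 5s + 1)^2 = 4s^4 - 20s^3 + 29s^2 - 10s + 1
Expand and combine: 12s^4 - 60s^3 + 85s^2 - 25s + 2


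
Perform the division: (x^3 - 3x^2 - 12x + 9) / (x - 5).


(x^3 - 3x^2 - 12x + 9) / (x - 5)
Step 1: x^2 * (x - 5) = x^3 - 5x^2; subtract.
Step 2: 2x * (x - 5) = 2x^2 - 10x; subtract.
Step 3: -2 * (x - 5) = -2x + 10; subtract.
Quotient: x^2 + 2x - 2, Remainder: -1


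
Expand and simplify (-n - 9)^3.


Expand (-n - 9)^3 by repeated multiplication:
  (-n - 9)^2 = n^2 + 18n + 81
= -n^3 - 27n^2 - 243n - 729


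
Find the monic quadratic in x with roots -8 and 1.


p(x) = (x + 8)(x - 1)
Expand: x^2 + 7x - 8


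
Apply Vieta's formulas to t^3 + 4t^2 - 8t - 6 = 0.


Monic cubic t^3+bt^2+ct+d=0: sum=-b, pairwise sum=c, product=-d.
b=4, c=-8, d=-6
r1+r2+r3 = -4
r1r2+r1r3+r2r3 = -8
r1r2r3 = 6


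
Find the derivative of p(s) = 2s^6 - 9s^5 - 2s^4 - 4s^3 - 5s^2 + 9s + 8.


Apply the power rule term by term:
  d/ds(2s^6) = 12s^5
  d/ds(-9s^5) = -45s^4
  d/ds(-2s^4) = -8s^3
  d/ds(-4s^3) = -12s^2
  d/ds(-5s^2) = -10s
  d/ds(9s) = 9
  d/ds(8) = 0
p'(s) = 12s^5 - 45s^4 - 8s^3 - 12s^2 - 10s + 9


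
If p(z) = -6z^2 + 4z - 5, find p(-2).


Using direct substitution:
  -6 * (-2)^2 = -24
  4 * (-2)^1 = -8
  constant: -5
Sum = -24 - 8 - 5 = -37


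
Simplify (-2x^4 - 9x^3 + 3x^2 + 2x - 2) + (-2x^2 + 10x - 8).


Align terms by degree and add:
  -2x^4 - 9x^3 + 3x^2 + 2x - 2
  -2x^2 + 10x - 8
= -2x^4 - 9x^3 + x^2 + 12x - 10


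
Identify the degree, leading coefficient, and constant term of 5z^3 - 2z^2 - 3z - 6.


Highest power of z is 3, with coefficient 5. Constant term is -6.
Degree = 3, leading coefficient = 5, constant term = -6


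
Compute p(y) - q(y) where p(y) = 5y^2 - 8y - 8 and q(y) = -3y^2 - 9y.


Distribute the minus sign:
  (5y^2 - 8y - 8)
- (-3y^2 - 9y)
Negate second polynomial: 3y^2 + 9y
Add: 8y^2 + y - 8


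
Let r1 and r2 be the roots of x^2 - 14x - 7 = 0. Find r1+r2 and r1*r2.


For ax^2+bx+c=0: sum = -b/a, product = c/a.
a=1, b=-14, c=-7
Sum = -(-14)/1 = 14
Product = (-7)/1 = -7


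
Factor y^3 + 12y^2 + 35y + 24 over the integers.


Try integer roots (divisors of 24). y=-3: p(-3)=0.
Divide out (y + 3): quotient is y^2 + 9y + 8.
Factor the quadratic: (y + 1)(y + 8)
Result: (y + 3)(y + 1)(y + 8)


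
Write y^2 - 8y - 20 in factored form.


Roots satisfy r1 + r2 = -b/a = 8 and r1*r2 = c/a = -20.
So r1 = 10, r2 = -2.
y^2 - 8y - 20 = (y - r1)(y - r2) = (y - 10)(y + 2)


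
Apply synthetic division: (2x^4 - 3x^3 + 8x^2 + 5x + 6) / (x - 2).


Synthetic division with c = 2. Coefficients: 2, -3, 8, 5, 6
Bring down 2.
  2 * 2 = 4; 4 - 3 = 1
  1 * 2 = 2; 2 + 8 = 10
  10 * 2 = 20; 20 + 5 = 25
  25 * 2 = 50; 50 + 6 = 56
Quotient: 2x^3 + x^2 + 10x + 25, Remainder: 56


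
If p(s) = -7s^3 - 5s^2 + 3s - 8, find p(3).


Using direct substitution:
  -7 * (3)^3 = -189
  -5 * (3)^2 = -45
  3 * (3)^1 = 9
  constant: -8
Sum = -189 - 45 + 9 - 8 = -233


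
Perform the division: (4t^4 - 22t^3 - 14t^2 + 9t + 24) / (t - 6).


(4t^4 - 22t^3 - 14t^2 + 9t + 24) / (t - 6)
Step 1: 4t^3 * (t - 6) = 4t^4 - 24t^3; subtract.
Step 2: 2t^2 * (t - 6) = 2t^3 - 12t^2; subtract.
Step 3: -2t * (t - 6) = -2t^2 + 12t; subtract.
Step 4: -3 * (t - 6) = -3t + 18; subtract.
Quotient: 4t^3 + 2t^2 - 2t - 3, Remainder: 6


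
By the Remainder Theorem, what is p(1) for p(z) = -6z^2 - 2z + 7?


By the Remainder Theorem, the remainder equals p(1):
  -6*(1)^2 = -6
  -2*(1)^1 = -2
  constant: 7
Sum: -6 - 2 + 7 = -1


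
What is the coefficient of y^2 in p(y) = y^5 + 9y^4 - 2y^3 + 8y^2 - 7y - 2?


Read off the coefficient of y^2: 8


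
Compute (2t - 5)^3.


Expand (2t - 5)^3 by repeated multiplication:
  (2t - 5)^2 = 4t^2 - 20t + 25
= 8t^3 - 60t^2 + 150t - 125


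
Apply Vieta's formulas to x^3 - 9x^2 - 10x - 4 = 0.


Monic cubic x^3+bx^2+cx+d=0: sum=-b, pairwise sum=c, product=-d.
b=-9, c=-10, d=-4
r1+r2+r3 = 9
r1r2+r1r3+r2r3 = -10
r1r2r3 = 4


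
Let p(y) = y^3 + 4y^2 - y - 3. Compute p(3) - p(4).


p(3) = 57
p(4) = 121
p(3) - p(4) = 57 - 121 = -64


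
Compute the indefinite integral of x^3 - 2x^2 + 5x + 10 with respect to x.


Reverse power rule on each term:
  ∫ x^3 dx = (1/4)x^4
  ∫ -2x^2 dx = -(2/3)x^3
  ∫ 5x dx = (5/2)x^2
  ∫ 10 dx = 10x
F(x) = (1/4)x^4 - (2/3)x^3 + (5/2)x^2 + 10x + C


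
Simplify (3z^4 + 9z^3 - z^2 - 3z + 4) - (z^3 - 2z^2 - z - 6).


Distribute the minus sign:
  (3z^4 + 9z^3 - z^2 - 3z + 4)
- (z^3 - 2z^2 - z - 6)
Negate second polynomial: -z^3 + 2z^2 + z + 6
Add: 3z^4 + 8z^3 + z^2 - 2z + 10


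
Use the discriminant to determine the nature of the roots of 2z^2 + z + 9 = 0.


D = b^2 - 4ac = (1)^2 - 4(2)(9) = 1 - 72 = -71
Since D < 0: two complex conjugate roots (no real roots)


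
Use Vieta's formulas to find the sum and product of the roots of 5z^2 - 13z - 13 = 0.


For az^2+bz+c=0: sum = -b/a, product = c/a.
a=5, b=-13, c=-13
Sum = -(-13)/5 = 13/5
Product = (-13)/5 = -13/5


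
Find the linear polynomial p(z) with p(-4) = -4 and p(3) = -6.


p(z) = mz + b. Using p(-4)=-4, p(3)=-6:
m = (-4 + 6)/(-4 - 3) = 2/-7 = -2/7
b = -4 - m*(-4) = -4 - 8/7 = -36/7
p(z) = -(2/7)z - (36/7)


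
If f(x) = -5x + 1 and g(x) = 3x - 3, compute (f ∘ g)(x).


Substitute g(x) into f:
f(g(x)) = -5*(3x - 3) + 1
Expand and combine: -15x + 16


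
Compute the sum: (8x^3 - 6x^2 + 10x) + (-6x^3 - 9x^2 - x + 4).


Align terms by degree and add:
  8x^3 - 6x^2 + 10x
  -6x^3 - 9x^2 - x + 4
= 2x^3 - 15x^2 + 9x + 4


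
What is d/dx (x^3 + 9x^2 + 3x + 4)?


Apply the power rule term by term:
  d/dx(x^3) = 3x^2
  d/dx(9x^2) = 18x
  d/dx(3x) = 3
  d/dx(4) = 0
p'(x) = 3x^2 + 18x + 3


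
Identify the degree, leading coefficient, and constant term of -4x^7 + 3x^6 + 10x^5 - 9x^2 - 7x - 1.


Highest power of x is 7, with coefficient -4. Constant term is -1.
Degree = 7, leading coefficient = -4, constant term = -1


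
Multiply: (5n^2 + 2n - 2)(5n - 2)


Distribute each term of the first polynomial:
  (5n^2)(5n - 2) = 25n^3 - 10n^2
  (2n)(5n - 2) = 10n^2 - 4n
  (-2)(5n - 2) = -10n + 4
Sum: 25n^3 - 14n + 4


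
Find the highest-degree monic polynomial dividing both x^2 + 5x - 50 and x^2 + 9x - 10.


Factor each:
  x^2 + 5x - 50 = (x + 10)(x - 5)
  x^2 + 9x - 10 = (x + 10)(x - 1)
Common monic factor: x + 10


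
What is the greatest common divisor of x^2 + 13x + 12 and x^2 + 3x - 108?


Factor each:
  x^2 + 13x + 12 = (x + 12)(x + 1)
  x^2 + 3x - 108 = (x + 12)(x - 9)
Common monic factor: x + 12


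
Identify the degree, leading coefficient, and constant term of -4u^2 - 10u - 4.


Highest power of u is 2, with coefficient -4. Constant term is -4.
Degree = 2, leading coefficient = -4, constant term = -4


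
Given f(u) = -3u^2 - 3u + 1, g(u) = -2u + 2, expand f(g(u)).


Substitute g(u) into f:
f(g(u)) = -3*(-2u + 2)^2 + (-3)*(-2u + 2) + 1
(-2u + 2)^2 = 4u^2 - 8u + 4
Expand and combine: -12u^2 + 30u - 17


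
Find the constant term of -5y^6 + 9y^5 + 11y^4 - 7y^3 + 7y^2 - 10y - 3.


Read off the constant term: -3


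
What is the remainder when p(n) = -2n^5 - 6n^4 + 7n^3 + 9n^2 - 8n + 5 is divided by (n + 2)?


By the Remainder Theorem, the remainder equals p(-2):
  -2*(-2)^5 = 64
  -6*(-2)^4 = -96
  7*(-2)^3 = -56
  9*(-2)^2 = 36
  -8*(-2)^1 = 16
  constant: 5
Sum: 64 - 96 - 56 + 36 + 16 + 5 = -31


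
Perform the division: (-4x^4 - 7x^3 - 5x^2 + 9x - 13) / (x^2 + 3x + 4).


(-4x^4 - 7x^3 - 5x^2 + 9x - 13) / (x^2 + 3x + 4)
Step 1: -4x^2 * (x^2 + 3x + 4) = -4x^4 - 12x^3 - 16x^2; subtract.
Step 2: 5x * (x^2 + 3x + 4) = 5x^3 + 15x^2 + 20x; subtract.
Step 3: -4 * (x^2 + 3x + 4) = -4x^2 - 12x - 16; subtract.
Quotient: -4x^2 + 5x - 4, Remainder: x + 3


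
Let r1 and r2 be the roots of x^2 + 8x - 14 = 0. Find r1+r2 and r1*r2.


For ax^2+bx+c=0: sum = -b/a, product = c/a.
a=1, b=8, c=-14
Sum = -(8)/1 = -8
Product = (-14)/1 = -14


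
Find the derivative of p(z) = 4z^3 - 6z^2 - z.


Apply the power rule term by term:
  d/dz(4z^3) = 12z^2
  d/dz(-6z^2) = -12z
  d/dz(-z) = -1
p'(z) = 12z^2 - 12z - 1


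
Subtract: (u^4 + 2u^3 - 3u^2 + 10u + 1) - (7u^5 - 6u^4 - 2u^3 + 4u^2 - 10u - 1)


Distribute the minus sign:
  (u^4 + 2u^3 - 3u^2 + 10u + 1)
- (7u^5 - 6u^4 - 2u^3 + 4u^2 - 10u - 1)
Negate second polynomial: -7u^5 + 6u^4 + 2u^3 - 4u^2 + 10u + 1
Add: -7u^5 + 7u^4 + 4u^3 - 7u^2 + 20u + 2


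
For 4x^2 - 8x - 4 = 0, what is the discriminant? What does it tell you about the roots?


D = b^2 - 4ac = (-8)^2 - 4(4)(-4) = 64 + 64 = 128
Since D > 0: two distinct irrational roots


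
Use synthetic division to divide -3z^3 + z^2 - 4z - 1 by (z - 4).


Synthetic division with c = 4. Coefficients: -3, 1, -4, -1
Bring down -3.
  -3 * 4 = -12; -12 + 1 = -11
  -11 * 4 = -44; -44 - 4 = -48
  -48 * 4 = -192; -192 - 1 = -193
Quotient: -3z^2 - 11z - 48, Remainder: -193


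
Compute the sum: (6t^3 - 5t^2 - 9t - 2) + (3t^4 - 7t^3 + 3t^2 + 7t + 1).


Align terms by degree and add:
  6t^3 - 5t^2 - 9t - 2
+ 3t^4 - 7t^3 + 3t^2 + 7t + 1
= 3t^4 - t^3 - 2t^2 - 2t - 1


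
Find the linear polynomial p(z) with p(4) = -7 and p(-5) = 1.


p(z) = mz + b. Using p(4)=-7, p(-5)=1:
m = (-7 - 1)/(4 + 5) = -8/9 = -8/9
b = -7 - m*(4) = -7 + 32/9 = -31/9
p(z) = -(8/9)z - (31/9)


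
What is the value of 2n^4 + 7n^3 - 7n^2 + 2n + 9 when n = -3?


Using direct substitution:
  2 * (-3)^4 = 162
  7 * (-3)^3 = -189
  -7 * (-3)^2 = -63
  2 * (-3)^1 = -6
  constant: 9
Sum = 162 - 189 - 63 - 6 + 9 = -87


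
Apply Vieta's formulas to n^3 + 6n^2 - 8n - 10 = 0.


Monic cubic n^3+bn^2+cn+d=0: sum=-b, pairwise sum=c, product=-d.
b=6, c=-8, d=-10
r1+r2+r3 = -6
r1r2+r1r3+r2r3 = -8
r1r2r3 = 10


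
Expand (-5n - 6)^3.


Expand (-5n - 6)^3 by repeated multiplication:
  (-5n - 6)^2 = 25n^2 + 60n + 36
= -125n^3 - 450n^2 - 540n - 216


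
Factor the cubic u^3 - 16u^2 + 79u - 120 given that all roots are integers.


Try integer roots (divisors of -120). u=5: p(5)=0.
Divide out (u - 5): quotient is u^2 - 11u + 24.
Factor the quadratic: (u - 3)(u - 8)
Result: (u - 5)(u - 3)(u - 8)


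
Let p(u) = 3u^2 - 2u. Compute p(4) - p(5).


p(4) = 40
p(5) = 65
p(4) - p(5) = 40 - 65 = -25


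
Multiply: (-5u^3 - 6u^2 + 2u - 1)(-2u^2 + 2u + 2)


Distribute each term of the first polynomial:
  (-5u^3)(-2u^2 + 2u + 2) = 10u^5 - 10u^4 - 10u^3
  (-6u^2)(-2u^2 + 2u + 2) = 12u^4 - 12u^3 - 12u^2
  (2u)(-2u^2 + 2u + 2) = -4u^3 + 4u^2 + 4u
  (-1)(-2u^2 + 2u + 2) = 2u^2 - 2u - 2
Sum: 10u^5 + 2u^4 - 26u^3 - 6u^2 + 2u - 2


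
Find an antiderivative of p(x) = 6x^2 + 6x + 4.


Reverse power rule on each term:
  ∫ 6x^2 dx = 2x^3
  ∫ 6x dx = 3x^2
  ∫ 4 dx = 4x
F(x) = 2x^3 + 3x^2 + 4x + C


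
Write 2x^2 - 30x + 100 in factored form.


Roots satisfy r1 + r2 = -b/a = 15 and r1*r2 = c/a = 50.
So r1 = 5, r2 = 10.
2x^2 - 30x + 100 = 2(x - r1)(x - r2) = 2(x - 5)(x - 10)


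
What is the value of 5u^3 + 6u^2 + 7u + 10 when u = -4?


Using direct substitution:
  5 * (-4)^3 = -320
  6 * (-4)^2 = 96
  7 * (-4)^1 = -28
  constant: 10
Sum = -320 + 96 - 28 + 10 = -242


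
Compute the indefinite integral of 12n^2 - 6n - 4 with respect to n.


Reverse power rule on each term:
  ∫ 12n^2 dn = 4n^3
  ∫ -6n dn = -3n^2
  ∫ -4 dn = -4n
F(n) = 4n^3 - 3n^2 - 4n + C


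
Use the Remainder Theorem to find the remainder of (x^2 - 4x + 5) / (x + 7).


By the Remainder Theorem, the remainder equals p(-7):
  1*(-7)^2 = 49
  -4*(-7)^1 = 28
  constant: 5
Sum: 49 + 28 + 5 = 82


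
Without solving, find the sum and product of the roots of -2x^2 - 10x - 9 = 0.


For ax^2+bx+c=0: sum = -b/a, product = c/a.
a=-2, b=-10, c=-9
Sum = -(-10)/-2 = -5
Product = (-9)/-2 = 9/2


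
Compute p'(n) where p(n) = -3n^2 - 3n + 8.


Apply the power rule term by term:
  d/dn(-3n^2) = -6n
  d/dn(-3n) = -3
  d/dn(8) = 0
p'(n) = -6n - 3


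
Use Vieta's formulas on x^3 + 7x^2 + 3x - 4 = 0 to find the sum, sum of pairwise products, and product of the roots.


Monic cubic x^3+bx^2+cx+d=0: sum=-b, pairwise sum=c, product=-d.
b=7, c=3, d=-4
r1+r2+r3 = -7
r1r2+r1r3+r2r3 = 3
r1r2r3 = 4


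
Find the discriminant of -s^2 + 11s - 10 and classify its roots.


D = b^2 - 4ac = (11)^2 - 4(-1)(-10) = 121 - 40 = 81
Since D > 0: two distinct rational roots


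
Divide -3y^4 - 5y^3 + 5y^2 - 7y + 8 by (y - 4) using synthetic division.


Synthetic division with c = 4. Coefficients: -3, -5, 5, -7, 8
Bring down -3.
  -3 * 4 = -12; -12 - 5 = -17
  -17 * 4 = -68; -68 + 5 = -63
  -63 * 4 = -252; -252 - 7 = -259
  -259 * 4 = -1036; -1036 + 8 = -1028
Quotient: -3y^3 - 17y^2 - 63y - 259, Remainder: -1028


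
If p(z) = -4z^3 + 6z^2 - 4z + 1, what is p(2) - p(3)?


p(2) = -15
p(3) = -65
p(2) - p(3) = -15 + 65 = 50


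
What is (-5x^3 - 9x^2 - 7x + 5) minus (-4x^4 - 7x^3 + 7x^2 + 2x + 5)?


Distribute the minus sign:
  (-5x^3 - 9x^2 - 7x + 5)
- (-4x^4 - 7x^3 + 7x^2 + 2x + 5)
Negate second polynomial: 4x^4 + 7x^3 - 7x^2 - 2x - 5
Add: 4x^4 + 2x^3 - 16x^2 - 9x


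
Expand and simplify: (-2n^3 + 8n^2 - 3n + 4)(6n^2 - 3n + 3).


Distribute each term of the first polynomial:
  (-2n^3)(6n^2 - 3n + 3) = -12n^5 + 6n^4 - 6n^3
  (8n^2)(6n^2 - 3n + 3) = 48n^4 - 24n^3 + 24n^2
  (-3n)(6n^2 - 3n + 3) = -18n^3 + 9n^2 - 9n
  (4)(6n^2 - 3n + 3) = 24n^2 - 12n + 12
Sum: -12n^5 + 54n^4 - 48n^3 + 57n^2 - 21n + 12


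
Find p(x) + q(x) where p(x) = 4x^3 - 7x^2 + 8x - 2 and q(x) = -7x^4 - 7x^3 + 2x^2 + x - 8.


Align terms by degree and add:
  4x^3 - 7x^2 + 8x - 2
  -7x^4 - 7x^3 + 2x^2 + x - 8
= -7x^4 - 3x^3 - 5x^2 + 9x - 10


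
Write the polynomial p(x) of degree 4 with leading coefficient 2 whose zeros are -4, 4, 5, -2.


p(x) = 2(x + 4)(x - 4)(x - 5)(x + 2)
Expand: 2x^4 - 6x^3 - 52x^2 + 96x + 320


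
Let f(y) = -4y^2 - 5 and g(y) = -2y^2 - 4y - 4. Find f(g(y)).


Substitute g(y) into f:
f(g(y)) = -4*(-2y^2 - 4y - 4)^2 + (-5)
(-2y^2 - 4y - 4)^2 = 4y^4 + 16y^3 + 32y^2 + 32y + 16
Expand and combine: -16y^4 - 64y^3 - 128y^2 - 128y - 69


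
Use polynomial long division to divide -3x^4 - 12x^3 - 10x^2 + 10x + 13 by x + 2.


(-3x^4 - 12x^3 - 10x^2 + 10x + 13) / (x + 2)
Step 1: -3x^3 * (x + 2) = -3x^4 - 6x^3; subtract.
Step 2: -6x^2 * (x + 2) = -6x^3 - 12x^2; subtract.
Step 3: 2x * (x + 2) = 2x^2 + 4x; subtract.
Step 4: 6 * (x + 2) = 6x + 12; subtract.
Quotient: -3x^3 - 6x^2 + 2x + 6, Remainder: 1


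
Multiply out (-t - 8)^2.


Expand (-t - 8)^2 by repeated multiplication:
= t^2 + 16t + 64


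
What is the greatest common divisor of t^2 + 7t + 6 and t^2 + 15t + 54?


Factor each:
  t^2 + 7t + 6 = (t + 6)(t + 1)
  t^2 + 15t + 54 = (t + 6)(t + 9)
Common monic factor: t + 6
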